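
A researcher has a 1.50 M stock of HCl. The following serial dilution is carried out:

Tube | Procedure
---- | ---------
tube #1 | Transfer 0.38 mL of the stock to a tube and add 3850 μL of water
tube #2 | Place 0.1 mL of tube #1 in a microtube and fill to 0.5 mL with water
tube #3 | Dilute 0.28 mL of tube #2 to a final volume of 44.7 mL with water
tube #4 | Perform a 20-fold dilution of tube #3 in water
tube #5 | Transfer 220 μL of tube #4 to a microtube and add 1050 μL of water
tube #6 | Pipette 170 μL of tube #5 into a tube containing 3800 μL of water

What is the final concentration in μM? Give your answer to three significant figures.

0.0626 μM

Step 1: 0.38 mL + 3850 μL = 4.23 mL total → factor 4.23/0.38 = 11.132
Step 2: 0.1 mL brought to 0.5 mL → factor 0.5/0.1 = 5
Step 3: 0.28 mL brought to 44.7 mL → factor 44.7/0.28 = 159.64
Step 4: 20-fold → factor 20
Step 5: 220 μL + 1050 μL = 1270 μL total → factor 1270/220 = 5.7727
Step 6: 170 μL + 3800 μL = 3970 μL total → factor 3970/170 = 23.353
Overall dilution factor = 11.132 × 5 × 159.64 × 20 × 5.7727 × 23.353 = 2.3957 × 10^7
Final = 1.50 M / 2.3957 × 10^7 = 6.261 × 10^-8 M = 0.0626 μM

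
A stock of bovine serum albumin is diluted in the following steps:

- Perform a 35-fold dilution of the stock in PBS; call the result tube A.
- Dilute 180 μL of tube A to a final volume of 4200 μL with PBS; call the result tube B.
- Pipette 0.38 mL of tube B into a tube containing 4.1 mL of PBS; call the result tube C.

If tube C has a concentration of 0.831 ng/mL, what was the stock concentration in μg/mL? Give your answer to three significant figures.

Step 1: 35-fold → factor 35
Step 2: 180 μL brought to 4200 μL → factor 4200/180 = 23.333
Step 3: 0.38 mL + 4.1 mL = 4.48 mL total → factor 4.48/0.38 = 11.789
Overall dilution factor = 35 × 23.333 × 11.789 = 9628.1
Stock = 0.831 ng/mL × 9628.1 = 8001 ng/mL = 8.00 μg/mL

8.00 μg/mL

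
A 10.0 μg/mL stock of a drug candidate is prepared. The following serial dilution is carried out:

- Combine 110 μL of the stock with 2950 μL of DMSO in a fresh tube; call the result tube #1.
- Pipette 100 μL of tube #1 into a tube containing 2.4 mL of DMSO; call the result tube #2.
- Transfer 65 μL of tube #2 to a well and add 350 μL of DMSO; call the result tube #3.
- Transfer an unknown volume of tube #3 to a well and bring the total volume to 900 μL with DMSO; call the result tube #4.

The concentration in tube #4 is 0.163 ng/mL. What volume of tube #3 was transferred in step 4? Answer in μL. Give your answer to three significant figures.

65.1 μL

Step 1: 110 μL + 2950 μL = 3060 μL total → factor 3060/110 = 27.818
Step 2: 100 μL + 2.4 mL = 2500 μL total → factor 2500/100 = 25
Step 3: 65 μL + 350 μL = 415 μL total → factor 415/65 = 6.3846
Step 4: v brought to 900 μL → factor = 900 μL/v
Product of known-step factors = 4440.2
Overall factor = 10.0 μg/mL / (0.163 ng/mL) = 61350
Step-4 factor = 61350 / 4440.2 = 13.817
v = 900 μL / 13.817 = 65.1 μL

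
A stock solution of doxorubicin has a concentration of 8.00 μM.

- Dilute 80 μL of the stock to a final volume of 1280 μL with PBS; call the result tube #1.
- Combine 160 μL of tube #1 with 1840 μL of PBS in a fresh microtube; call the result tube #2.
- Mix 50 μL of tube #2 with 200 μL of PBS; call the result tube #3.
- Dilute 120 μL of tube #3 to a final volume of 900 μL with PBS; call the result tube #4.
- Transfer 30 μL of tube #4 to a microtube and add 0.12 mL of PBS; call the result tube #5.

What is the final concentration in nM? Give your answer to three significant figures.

Step 1: 80 μL brought to 1280 μL → factor 1280/80 = 16
Step 2: 160 μL + 1840 μL = 2000 μL total → factor 2000/160 = 12.5
Step 3: 50 μL + 200 μL = 250 μL total → factor 250/50 = 5
Step 4: 120 μL brought to 900 μL → factor 900/120 = 7.5
Step 5: 30 μL + 0.12 mL = 150 μL total → factor 150/30 = 5
Overall dilution factor = 16 × 12.5 × 5 × 7.5 × 5 = 37500
Final = 8.00 μM / 37500 = 0.0002133 μM = 0.213 nM

0.213 nM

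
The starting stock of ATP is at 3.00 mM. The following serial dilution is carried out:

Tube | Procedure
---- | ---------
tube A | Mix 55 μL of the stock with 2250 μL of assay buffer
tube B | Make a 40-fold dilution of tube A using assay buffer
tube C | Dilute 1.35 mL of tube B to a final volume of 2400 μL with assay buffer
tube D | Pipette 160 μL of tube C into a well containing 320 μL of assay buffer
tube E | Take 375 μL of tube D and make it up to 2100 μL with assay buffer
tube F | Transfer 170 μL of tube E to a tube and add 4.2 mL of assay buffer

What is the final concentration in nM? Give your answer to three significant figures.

Step 1: 55 μL + 2250 μL = 2305 μL total → factor 2305/55 = 41.909
Step 2: 40-fold → factor 40
Step 3: 1.35 mL brought to 2400 μL → factor 2.4/1.35 = 1.7778
Step 4: 160 μL + 320 μL = 480 μL total → factor 480/160 = 3
Step 5: 375 μL brought to 2100 μL → factor 2100/375 = 5.6
Step 6: 170 μL + 4.2 mL = 4370 μL total → factor 4370/170 = 25.706
Overall dilution factor = 41.909 × 40 × 1.7778 × 3 × 5.6 × 25.706 = 1.287 × 10^6
Final = 3.00 mM / 1.287 × 10^6 = 2.331 × 10^-6 mM = 2.33 nM

2.33 nM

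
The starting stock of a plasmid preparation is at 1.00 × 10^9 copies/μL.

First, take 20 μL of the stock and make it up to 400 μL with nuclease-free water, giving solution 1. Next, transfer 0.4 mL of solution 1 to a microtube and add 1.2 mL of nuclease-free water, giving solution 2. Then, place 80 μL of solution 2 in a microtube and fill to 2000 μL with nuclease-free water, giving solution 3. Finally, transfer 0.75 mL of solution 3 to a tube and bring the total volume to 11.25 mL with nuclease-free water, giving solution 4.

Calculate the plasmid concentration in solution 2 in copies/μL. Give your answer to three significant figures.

1.25 × 10^7 copies/μL

Step 1: 20 μL brought to 400 μL → factor 400/20 = 20
Step 2: 0.4 mL + 1.2 mL = 1.6 mL total → factor 1.6/0.4 = 4
Dilution factor through solution 2 = 20 × 4 = 80
[solution 2] = 1.00 × 10^9 copies/μL / 80 = 1.25 × 10^7 copies/μL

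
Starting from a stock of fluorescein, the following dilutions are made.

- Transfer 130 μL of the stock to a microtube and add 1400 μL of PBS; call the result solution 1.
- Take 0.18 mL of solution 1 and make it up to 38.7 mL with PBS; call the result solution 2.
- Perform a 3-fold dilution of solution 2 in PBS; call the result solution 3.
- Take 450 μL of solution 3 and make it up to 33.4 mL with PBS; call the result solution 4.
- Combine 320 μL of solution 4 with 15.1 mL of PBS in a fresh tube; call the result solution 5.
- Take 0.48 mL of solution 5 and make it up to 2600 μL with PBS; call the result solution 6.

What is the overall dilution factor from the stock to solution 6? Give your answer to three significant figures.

Step 1: 130 μL + 1400 μL = 1530 μL total → factor 1530/130 = 11.769
Step 2: 0.18 mL brought to 38.7 mL → factor 38.7/0.18 = 215
Step 3: 3-fold → factor 3
Step 4: 450 μL brought to 33.4 mL → factor 33400/450 = 74.222
Step 5: 320 μL + 15.1 mL = 15420 μL total → factor 15420/320 = 48.188
Step 6: 0.48 mL brought to 2600 μL → factor 2.6/0.48 = 5.4167
Overall dilution factor = 11.769 × 215 × 3 × 74.222 × 48.188 × 5.4167 = 1.4706 × 10^8

1.47 × 10^8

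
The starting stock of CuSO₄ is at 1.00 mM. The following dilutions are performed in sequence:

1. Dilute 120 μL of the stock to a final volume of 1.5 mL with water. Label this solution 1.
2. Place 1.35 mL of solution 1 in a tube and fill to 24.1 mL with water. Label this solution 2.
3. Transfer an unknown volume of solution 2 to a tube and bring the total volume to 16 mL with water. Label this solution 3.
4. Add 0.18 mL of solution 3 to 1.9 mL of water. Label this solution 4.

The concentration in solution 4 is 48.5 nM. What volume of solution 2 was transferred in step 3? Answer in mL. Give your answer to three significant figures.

Step 1: 120 μL brought to 1.5 mL → factor 1500/120 = 12.5
Step 2: 1.35 mL brought to 24.1 mL → factor 24.1/1.35 = 17.852
Step 3: v brought to 16 mL → factor = 16 mL/v
Step 4: 0.18 mL + 1.9 mL = 2.08 mL total → factor 2.08/0.18 = 11.556
Product of known-step factors = 2578.6
Overall factor = 1.00 mM / (48.5 nM) = 20619
Step-3 factor = 20619 / 2578.6 = 7.996
v = 16 mL / 7.996 = 2.00 mL

2.00 mL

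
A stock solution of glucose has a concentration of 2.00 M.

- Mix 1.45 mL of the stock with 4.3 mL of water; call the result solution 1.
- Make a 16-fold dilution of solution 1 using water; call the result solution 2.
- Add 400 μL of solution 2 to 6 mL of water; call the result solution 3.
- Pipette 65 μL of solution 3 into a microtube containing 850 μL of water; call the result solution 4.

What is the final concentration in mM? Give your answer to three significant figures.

0.140 mM

Step 1: 1.45 mL + 4.3 mL = 5.75 mL total → factor 5.75/1.45 = 3.9655
Step 2: 16-fold → factor 16
Step 3: 400 μL + 6 mL = 6400 μL total → factor 6400/400 = 16
Step 4: 65 μL + 850 μL = 915 μL total → factor 915/65 = 14.077
Overall dilution factor = 3.9655 × 16 × 16 × 14.077 = 14291
Final = 2.00 M / 14291 = 0.0001400 M = 0.140 mM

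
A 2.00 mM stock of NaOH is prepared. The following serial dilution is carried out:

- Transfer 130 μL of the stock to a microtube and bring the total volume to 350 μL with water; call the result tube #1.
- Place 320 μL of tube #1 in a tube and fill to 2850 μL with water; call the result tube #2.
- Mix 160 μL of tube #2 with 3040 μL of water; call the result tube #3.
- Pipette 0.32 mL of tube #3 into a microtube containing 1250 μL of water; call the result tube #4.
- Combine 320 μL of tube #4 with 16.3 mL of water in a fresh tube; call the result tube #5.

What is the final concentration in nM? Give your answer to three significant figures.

16.4 nM

Step 1: 130 μL brought to 350 μL → factor 350/130 = 2.6923
Step 2: 320 μL brought to 2850 μL → factor 2850/320 = 8.9062
Step 3: 160 μL + 3040 μL = 3200 μL total → factor 3200/160 = 20
Step 4: 0.32 mL + 1250 μL = 1.57 mL total → factor 1.57/0.32 = 4.9062
Step 5: 320 μL + 16.3 mL = 16620 μL total → factor 16620/320 = 51.938
Overall dilution factor = 2.6923 × 8.9062 × 20 × 4.9062 × 51.938 = 1.222 × 10^5
Final = 2.00 mM / 1.222 × 10^5 = 1.637 × 10^-5 mM = 16.4 nM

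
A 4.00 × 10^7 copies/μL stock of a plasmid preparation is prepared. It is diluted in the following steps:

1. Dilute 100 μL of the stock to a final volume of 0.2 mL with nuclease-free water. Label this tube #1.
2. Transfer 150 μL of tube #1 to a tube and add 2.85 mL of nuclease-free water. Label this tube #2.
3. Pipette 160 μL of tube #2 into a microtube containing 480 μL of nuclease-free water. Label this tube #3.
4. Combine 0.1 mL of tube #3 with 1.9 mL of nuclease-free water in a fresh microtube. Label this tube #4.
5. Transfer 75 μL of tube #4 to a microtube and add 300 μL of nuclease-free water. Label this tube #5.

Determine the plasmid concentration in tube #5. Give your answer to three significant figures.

2.50 × 10^3 copies/μL

Step 1: 100 μL brought to 0.2 mL → factor 200/100 = 2
Step 2: 150 μL + 2.85 mL = 3000 μL total → factor 3000/150 = 20
Step 3: 160 μL + 480 μL = 640 μL total → factor 640/160 = 4
Step 4: 0.1 mL + 1.9 mL = 2 mL total → factor 2/0.1 = 20
Step 5: 75 μL + 300 μL = 375 μL total → factor 375/75 = 5
Overall dilution factor = 2 × 20 × 4 × 20 × 5 = 16000
Final = 4.00 × 10^7 copies/μL / 16000 = 2.50 × 10^3 copies/μL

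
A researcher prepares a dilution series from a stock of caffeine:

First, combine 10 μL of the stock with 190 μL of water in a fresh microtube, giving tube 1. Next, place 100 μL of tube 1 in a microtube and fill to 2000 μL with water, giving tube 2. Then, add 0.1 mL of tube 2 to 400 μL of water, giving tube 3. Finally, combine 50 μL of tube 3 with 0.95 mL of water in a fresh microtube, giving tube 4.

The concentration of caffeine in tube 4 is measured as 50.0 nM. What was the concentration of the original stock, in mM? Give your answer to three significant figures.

Step 1: 10 μL + 190 μL = 200 μL total → factor 200/10 = 20
Step 2: 100 μL brought to 2000 μL → factor 2000/100 = 20
Step 3: 0.1 mL + 400 μL = 0.5 mL total → factor 0.5/0.1 = 5
Step 4: 50 μL + 0.95 mL = 1000 μL total → factor 1000/50 = 20
Overall dilution factor = 20 × 20 × 5 × 20 = 40000
Stock = 50.0 nM × 40000 = 2.000 × 10^6 nM = 2.00 mM

2.00 mM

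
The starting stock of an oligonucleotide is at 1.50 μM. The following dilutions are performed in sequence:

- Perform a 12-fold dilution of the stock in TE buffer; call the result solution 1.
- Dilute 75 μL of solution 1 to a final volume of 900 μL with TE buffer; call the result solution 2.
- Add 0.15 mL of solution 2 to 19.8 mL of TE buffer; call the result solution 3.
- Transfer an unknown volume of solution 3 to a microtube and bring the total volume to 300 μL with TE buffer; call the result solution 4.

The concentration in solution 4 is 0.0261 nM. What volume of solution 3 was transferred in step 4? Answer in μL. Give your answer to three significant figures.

100 μL

Step 1: 12-fold → factor 12
Step 2: 75 μL brought to 900 μL → factor 900/75 = 12
Step 3: 0.15 mL + 19.8 mL = 19.95 mL total → factor 19.95/0.15 = 133
Step 4: v brought to 300 μL → factor = 300 μL/v
Product of known-step factors = 19152
Overall factor = 1.50 μM / (0.0261 nM) = 57471
Step-4 factor = 57471 / 19152 = 3.0008
v = 300 μL / 3.0008 = 100 μL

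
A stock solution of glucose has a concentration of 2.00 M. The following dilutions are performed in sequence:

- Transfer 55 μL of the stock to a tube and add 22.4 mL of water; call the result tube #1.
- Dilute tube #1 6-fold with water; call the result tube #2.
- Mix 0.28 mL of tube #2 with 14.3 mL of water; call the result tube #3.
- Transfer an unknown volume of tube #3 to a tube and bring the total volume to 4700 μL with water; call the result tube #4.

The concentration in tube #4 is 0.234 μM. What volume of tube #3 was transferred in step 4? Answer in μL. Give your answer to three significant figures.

70.1 μL

Step 1: 55 μL + 22.4 mL = 22455 μL total → factor 22455/55 = 408.27
Step 2: 6-fold → factor 6
Step 3: 0.28 mL + 14.3 mL = 14.58 mL total → factor 14.58/0.28 = 52.071
Step 4: v brought to 4700 μL → factor = 4700 μL/v
Product of known-step factors = 1.2756 × 10^5
Overall factor = 2.00 M / (0.234 μM) = 8.547 × 10^6
Step-4 factor = 8.547 × 10^6 / 1.2756 × 10^5 = 67.006
v = 4700 μL / 67.006 = 70.1 μL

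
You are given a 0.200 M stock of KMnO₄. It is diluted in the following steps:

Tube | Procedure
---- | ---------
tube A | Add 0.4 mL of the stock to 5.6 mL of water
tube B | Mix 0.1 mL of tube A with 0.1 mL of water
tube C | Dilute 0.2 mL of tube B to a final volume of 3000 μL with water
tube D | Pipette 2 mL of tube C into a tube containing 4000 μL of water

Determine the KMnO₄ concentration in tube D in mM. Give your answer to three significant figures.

0.148 mM

Step 1: 0.4 mL + 5.6 mL = 6 mL total → factor 6/0.4 = 15
Step 2: 0.1 mL + 0.1 mL = 0.2 mL total → factor 0.2/0.1 = 2
Step 3: 0.2 mL brought to 3000 μL → factor 3/0.2 = 15
Step 4: 2 mL + 4000 μL = 6 mL total → factor 6/2 = 3
Overall dilution factor = 15 × 2 × 15 × 3 = 1350
Final = 0.200 M / 1350 = 0.0001481 M = 0.148 mM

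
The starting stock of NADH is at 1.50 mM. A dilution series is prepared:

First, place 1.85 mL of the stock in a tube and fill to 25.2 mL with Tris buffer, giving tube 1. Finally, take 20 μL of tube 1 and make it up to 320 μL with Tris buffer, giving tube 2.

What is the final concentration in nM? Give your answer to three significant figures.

6.88 × 10^3 nM

Step 1: 1.85 mL brought to 25.2 mL → factor 25.2/1.85 = 13.622
Step 2: 20 μL brought to 320 μL → factor 320/20 = 16
Overall dilution factor = 13.622 × 16 = 217.95
Final = 1.50 mM / 217.95 = 0.006882 mM = 6.88 × 10^3 nM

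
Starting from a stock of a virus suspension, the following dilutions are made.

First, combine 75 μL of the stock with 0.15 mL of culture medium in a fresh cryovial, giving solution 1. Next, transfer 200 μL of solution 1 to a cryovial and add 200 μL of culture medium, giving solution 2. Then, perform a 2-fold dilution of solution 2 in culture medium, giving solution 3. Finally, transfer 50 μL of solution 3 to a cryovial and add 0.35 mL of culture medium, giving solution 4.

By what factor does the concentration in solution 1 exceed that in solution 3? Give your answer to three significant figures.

Step 1: 75 μL + 0.15 mL = 225 μL total → factor 225/75 = 3
Step 2: 200 μL + 200 μL = 400 μL total → factor 400/200 = 2
Step 3: 2-fold → factor 2
Dilution factor to solution 1 = 3; to solution 3 = 12
[solution 1]/[solution 3] = (factor to solution 3)/(factor to solution 1) = 12/3 = 4.00

4.00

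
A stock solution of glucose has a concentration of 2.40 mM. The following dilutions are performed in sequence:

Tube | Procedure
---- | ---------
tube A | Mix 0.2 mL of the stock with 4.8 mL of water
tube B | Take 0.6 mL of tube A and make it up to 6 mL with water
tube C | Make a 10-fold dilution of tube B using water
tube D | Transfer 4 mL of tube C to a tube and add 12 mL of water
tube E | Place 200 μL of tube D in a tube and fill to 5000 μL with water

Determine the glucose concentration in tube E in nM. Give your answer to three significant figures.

9.60 nM

Step 1: 0.2 mL + 4.8 mL = 5 mL total → factor 5/0.2 = 25
Step 2: 0.6 mL brought to 6 mL → factor 6/0.6 = 10
Step 3: 10-fold → factor 10
Step 4: 4 mL + 12 mL = 16 mL total → factor 16/4 = 4
Step 5: 200 μL brought to 5000 μL → factor 5000/200 = 25
Overall dilution factor = 25 × 10 × 10 × 4 × 25 = 2.5 × 10^5
Final = 2.40 mM / 2.5 × 10^5 = 9.600 × 10^-6 mM = 9.60 nM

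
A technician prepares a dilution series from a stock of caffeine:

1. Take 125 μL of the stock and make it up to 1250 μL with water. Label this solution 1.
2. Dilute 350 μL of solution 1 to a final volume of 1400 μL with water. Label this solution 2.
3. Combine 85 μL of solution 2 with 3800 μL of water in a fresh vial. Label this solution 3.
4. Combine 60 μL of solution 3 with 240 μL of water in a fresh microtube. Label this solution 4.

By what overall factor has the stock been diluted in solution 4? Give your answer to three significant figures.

Step 1: 125 μL brought to 1250 μL → factor 1250/125 = 10
Step 2: 350 μL brought to 1400 μL → factor 1400/350 = 4
Step 3: 85 μL + 3800 μL = 3885 μL total → factor 3885/85 = 45.706
Step 4: 60 μL + 240 μL = 300 μL total → factor 300/60 = 5
Overall dilution factor = 10 × 4 × 45.706 × 5 = 9141.2

9.14 × 10^3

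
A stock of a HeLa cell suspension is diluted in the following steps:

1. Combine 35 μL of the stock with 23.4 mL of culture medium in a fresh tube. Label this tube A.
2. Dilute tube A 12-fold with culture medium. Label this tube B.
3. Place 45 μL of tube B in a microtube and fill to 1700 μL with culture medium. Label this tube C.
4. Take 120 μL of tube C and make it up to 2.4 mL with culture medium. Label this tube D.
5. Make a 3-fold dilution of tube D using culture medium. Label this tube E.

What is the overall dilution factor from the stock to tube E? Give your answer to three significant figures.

1.82 × 10^7

Step 1: 35 μL + 23.4 mL = 23435 μL total → factor 23435/35 = 669.57
Step 2: 12-fold → factor 12
Step 3: 45 μL brought to 1700 μL → factor 1700/45 = 37.778
Step 4: 120 μL brought to 2.4 mL → factor 2400/120 = 20
Step 5: 3-fold → factor 3
Overall dilution factor = 669.57 × 12 × 37.778 × 20 × 3 = 1.8212 × 10^7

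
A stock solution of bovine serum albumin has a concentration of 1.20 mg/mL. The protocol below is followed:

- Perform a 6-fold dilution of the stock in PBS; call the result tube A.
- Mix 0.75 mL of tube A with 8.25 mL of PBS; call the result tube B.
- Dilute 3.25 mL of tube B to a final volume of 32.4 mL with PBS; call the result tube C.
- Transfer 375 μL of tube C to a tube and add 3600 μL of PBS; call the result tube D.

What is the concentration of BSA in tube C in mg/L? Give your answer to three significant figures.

1.67 mg/L

Step 1: 6-fold → factor 6
Step 2: 0.75 mL + 8.25 mL = 9 mL total → factor 9/0.75 = 12
Step 3: 3.25 mL brought to 32.4 mL → factor 32.4/3.25 = 9.9692
Dilution factor through tube C = 6 × 12 × 9.9692 = 717.78
[tube C] = 1.20 mg/mL / 717.78 = 0.001672 mg/mL = 1.67 mg/L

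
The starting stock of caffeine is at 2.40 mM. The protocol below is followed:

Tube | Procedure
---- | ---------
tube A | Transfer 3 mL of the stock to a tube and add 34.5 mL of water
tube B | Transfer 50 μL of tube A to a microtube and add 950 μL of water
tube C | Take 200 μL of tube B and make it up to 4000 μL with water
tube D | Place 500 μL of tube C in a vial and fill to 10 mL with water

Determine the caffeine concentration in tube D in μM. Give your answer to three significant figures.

0.0240 μM

Step 1: 3 mL + 34.5 mL = 37.5 mL total → factor 37.5/3 = 12.5
Step 2: 50 μL + 950 μL = 1000 μL total → factor 1000/50 = 20
Step 3: 200 μL brought to 4000 μL → factor 4000/200 = 20
Step 4: 500 μL brought to 10 mL → factor 10000/500 = 20
Overall dilution factor = 12.5 × 20 × 20 × 20 = 1 × 10^5
Final = 2.40 mM / 1 × 10^5 = 2.400 × 10^-5 mM = 0.0240 μM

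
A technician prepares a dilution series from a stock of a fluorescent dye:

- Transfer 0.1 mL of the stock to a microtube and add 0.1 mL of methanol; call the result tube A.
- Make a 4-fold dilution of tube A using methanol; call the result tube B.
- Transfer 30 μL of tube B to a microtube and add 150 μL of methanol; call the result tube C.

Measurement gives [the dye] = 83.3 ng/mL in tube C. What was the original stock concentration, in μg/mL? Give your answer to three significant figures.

Step 1: 0.1 mL + 0.1 mL = 0.2 mL total → factor 0.2/0.1 = 2
Step 2: 4-fold → factor 4
Step 3: 30 μL + 150 μL = 180 μL total → factor 180/30 = 6
Overall dilution factor = 2 × 4 × 6 = 48
Stock = 83.3 ng/mL × 48 = 3998 ng/mL = 4.00 μg/mL

4.00 μg/mL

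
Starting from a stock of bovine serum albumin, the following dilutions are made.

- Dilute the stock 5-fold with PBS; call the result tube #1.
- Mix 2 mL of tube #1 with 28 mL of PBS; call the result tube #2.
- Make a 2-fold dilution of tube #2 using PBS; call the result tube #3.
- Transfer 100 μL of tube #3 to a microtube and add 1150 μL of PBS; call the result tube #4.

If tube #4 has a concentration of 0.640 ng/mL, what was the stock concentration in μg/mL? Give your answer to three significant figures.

1.20 μg/mL

Step 1: 5-fold → factor 5
Step 2: 2 mL + 28 mL = 30 mL total → factor 30/2 = 15
Step 3: 2-fold → factor 2
Step 4: 100 μL + 1150 μL = 1250 μL total → factor 1250/100 = 12.5
Overall dilution factor = 5 × 15 × 2 × 12.5 = 1875
Stock = 0.640 ng/mL × 1875 = 1200 ng/mL = 1.20 μg/mL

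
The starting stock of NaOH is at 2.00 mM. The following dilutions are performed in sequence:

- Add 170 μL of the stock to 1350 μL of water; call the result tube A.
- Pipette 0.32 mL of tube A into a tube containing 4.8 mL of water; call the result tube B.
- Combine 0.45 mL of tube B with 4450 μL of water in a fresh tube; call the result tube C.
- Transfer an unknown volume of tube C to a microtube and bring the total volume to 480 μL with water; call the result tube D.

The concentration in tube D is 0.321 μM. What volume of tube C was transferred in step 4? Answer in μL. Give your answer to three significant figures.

120 μL

Step 1: 170 μL + 1350 μL = 1520 μL total → factor 1520/170 = 8.9412
Step 2: 0.32 mL + 4.8 mL = 5.12 mL total → factor 5.12/0.32 = 16
Step 3: 0.45 mL + 4450 μL = 4.9 mL total → factor 4.9/0.45 = 10.889
Step 4: v brought to 480 μL → factor = 480 μL/v
Product of known-step factors = 1557.8
Overall factor = 2.00 mM / (0.321 μM) = 6230.5
Step-4 factor = 6230.5 / 1557.8 = 3.9997
v = 480 μL / 3.9997 = 120 μL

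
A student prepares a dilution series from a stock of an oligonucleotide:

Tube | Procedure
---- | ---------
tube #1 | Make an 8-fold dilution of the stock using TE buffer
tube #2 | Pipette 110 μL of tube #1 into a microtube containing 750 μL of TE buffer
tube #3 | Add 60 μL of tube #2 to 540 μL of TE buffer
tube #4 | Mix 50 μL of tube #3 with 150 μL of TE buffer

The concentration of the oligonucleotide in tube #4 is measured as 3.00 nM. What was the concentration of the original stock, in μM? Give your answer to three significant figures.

Step 1: 8-fold → factor 8
Step 2: 110 μL + 750 μL = 860 μL total → factor 860/110 = 7.8182
Step 3: 60 μL + 540 μL = 600 μL total → factor 600/60 = 10
Step 4: 50 μL + 150 μL = 200 μL total → factor 200/50 = 4
Overall dilution factor = 8 × 7.8182 × 10 × 4 = 2501.8
Stock = 3.00 nM × 2501.8 = 7505 nM = 7.51 μM

7.51 μM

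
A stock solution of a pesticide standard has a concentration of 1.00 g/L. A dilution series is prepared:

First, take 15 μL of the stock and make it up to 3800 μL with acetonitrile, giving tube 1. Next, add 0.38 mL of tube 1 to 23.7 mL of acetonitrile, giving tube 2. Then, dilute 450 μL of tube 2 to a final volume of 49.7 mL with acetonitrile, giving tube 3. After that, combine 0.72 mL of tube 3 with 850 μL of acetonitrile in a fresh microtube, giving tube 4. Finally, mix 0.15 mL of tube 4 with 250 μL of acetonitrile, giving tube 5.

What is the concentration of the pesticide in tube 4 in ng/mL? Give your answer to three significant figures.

0.259 ng/mL

Step 1: 15 μL brought to 3800 μL → factor 3800/15 = 253.33
Step 2: 0.38 mL + 23.7 mL = 24.08 mL total → factor 24.08/0.38 = 63.368
Step 3: 450 μL brought to 49.7 mL → factor 49700/450 = 110.44
Step 4: 0.72 mL + 850 μL = 1.57 mL total → factor 1.57/0.72 = 2.1806
Dilution factor through tube 4 = 253.33 × 63.368 × 110.44 × 2.1806 = 3.8661 × 10^6
[tube 4] = 1.00 g/L / 3.8661 × 10^6 = 2.587 × 10^-7 g/L = 0.259 ng/mL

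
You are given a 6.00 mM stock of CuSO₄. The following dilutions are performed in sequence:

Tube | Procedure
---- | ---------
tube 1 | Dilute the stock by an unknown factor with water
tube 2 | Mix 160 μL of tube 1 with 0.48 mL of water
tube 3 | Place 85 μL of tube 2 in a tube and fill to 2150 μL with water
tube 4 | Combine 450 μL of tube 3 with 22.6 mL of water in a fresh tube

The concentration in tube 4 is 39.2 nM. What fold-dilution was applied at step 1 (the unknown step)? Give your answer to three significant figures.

29.5-fold

Step 1: unknown factor x
Step 2: 160 μL + 0.48 mL = 640 μL total → factor 640/160 = 4
Step 3: 85 μL brought to 2150 μL → factor 2150/85 = 25.294
Step 4: 450 μL + 22.6 mL = 23050 μL total → factor 23050/450 = 51.222
Product of known-step factors = 5182.5
Overall factor = 6.00 mM / (39.2 nM) = 1.5306 × 10^5
x = 1.5306 × 10^5 / 5182.5 = 29.5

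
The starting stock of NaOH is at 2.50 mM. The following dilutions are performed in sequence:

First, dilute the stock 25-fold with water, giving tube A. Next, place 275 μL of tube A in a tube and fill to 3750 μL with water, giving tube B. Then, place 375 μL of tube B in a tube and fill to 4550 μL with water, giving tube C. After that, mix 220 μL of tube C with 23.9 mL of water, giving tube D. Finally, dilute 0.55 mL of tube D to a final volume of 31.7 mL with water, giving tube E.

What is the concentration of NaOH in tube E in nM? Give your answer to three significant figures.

Step 1: 25-fold → factor 25
Step 2: 275 μL brought to 3750 μL → factor 3750/275 = 13.636
Step 3: 375 μL brought to 4550 μL → factor 4550/375 = 12.133
Step 4: 220 μL + 23.9 mL = 24120 μL total → factor 24120/220 = 109.64
Step 5: 0.55 mL brought to 31.7 mL → factor 31.7/0.55 = 57.636
Overall dilution factor = 25 × 13.636 × 12.133 × 109.64 × 57.636 = 2.6138 × 10^7
Final = 2.50 mM / 2.6138 × 10^7 = 9.565 × 10^-8 mM = 0.0956 nM

0.0956 nM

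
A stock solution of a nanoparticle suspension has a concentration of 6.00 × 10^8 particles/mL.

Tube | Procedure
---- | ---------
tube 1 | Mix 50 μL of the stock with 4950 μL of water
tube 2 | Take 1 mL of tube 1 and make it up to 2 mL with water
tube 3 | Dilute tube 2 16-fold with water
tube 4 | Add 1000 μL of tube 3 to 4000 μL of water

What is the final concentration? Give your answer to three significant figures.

Step 1: 50 μL + 4950 μL = 5000 μL total → factor 5000/50 = 100
Step 2: 1 mL brought to 2 mL → factor 2/1 = 2
Step 3: 16-fold → factor 16
Step 4: 1000 μL + 4000 μL = 5000 μL total → factor 5000/1000 = 5
Overall dilution factor = 100 × 2 × 16 × 5 = 16000
Final = 6.00 × 10^8 particles/mL / 16000 = 3.75 × 10^4 particles/mL

3.75 × 10^4 particles/mL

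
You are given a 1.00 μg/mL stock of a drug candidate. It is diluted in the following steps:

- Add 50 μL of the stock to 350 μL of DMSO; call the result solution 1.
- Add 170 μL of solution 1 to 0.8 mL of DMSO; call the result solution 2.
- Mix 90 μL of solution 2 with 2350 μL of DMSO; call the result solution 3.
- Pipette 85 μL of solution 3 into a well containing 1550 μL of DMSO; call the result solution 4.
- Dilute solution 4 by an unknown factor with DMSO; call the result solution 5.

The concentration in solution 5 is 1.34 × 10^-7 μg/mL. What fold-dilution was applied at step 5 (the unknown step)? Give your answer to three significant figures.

Step 1: 50 μL + 350 μL = 400 μL total → factor 400/50 = 8
Step 2: 170 μL + 0.8 mL = 970 μL total → factor 970/170 = 5.7059
Step 3: 90 μL + 2350 μL = 2440 μL total → factor 2440/90 = 27.111
Step 4: 85 μL + 1550 μL = 1635 μL total → factor 1635/85 = 19.235
Step 5: unknown factor x
Product of known-step factors = 23804
Overall factor = 1.00 μg/mL / (1.34 × 10^-7 μg/mL) = 7.4627 × 10^6
x = 7.4627 × 10^6 / 23804 = 313

313-fold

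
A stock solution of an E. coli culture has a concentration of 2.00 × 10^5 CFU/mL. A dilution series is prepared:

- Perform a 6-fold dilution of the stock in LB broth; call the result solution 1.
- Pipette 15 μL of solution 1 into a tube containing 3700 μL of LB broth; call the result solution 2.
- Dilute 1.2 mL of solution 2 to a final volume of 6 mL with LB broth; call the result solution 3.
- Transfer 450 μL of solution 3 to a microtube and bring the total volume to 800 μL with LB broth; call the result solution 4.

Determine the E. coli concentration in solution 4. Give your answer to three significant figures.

15.1 CFU/mL

Step 1: 6-fold → factor 6
Step 2: 15 μL + 3700 μL = 3715 μL total → factor 3715/15 = 247.67
Step 3: 1.2 mL brought to 6 mL → factor 6/1.2 = 5
Step 4: 450 μL brought to 800 μL → factor 800/450 = 1.7778
Overall dilution factor = 6 × 247.67 × 5 × 1.7778 = 13209
Final = 2.00 × 10^5 CFU/mL / 13209 = 15.1 CFU/mL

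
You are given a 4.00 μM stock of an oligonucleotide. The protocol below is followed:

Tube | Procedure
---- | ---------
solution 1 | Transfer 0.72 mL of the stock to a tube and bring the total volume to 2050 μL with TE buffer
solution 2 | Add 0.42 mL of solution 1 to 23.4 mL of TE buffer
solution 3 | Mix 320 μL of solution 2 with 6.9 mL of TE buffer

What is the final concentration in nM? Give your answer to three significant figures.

Step 1: 0.72 mL brought to 2050 μL → factor 2.05/0.72 = 2.8472
Step 2: 0.42 mL + 23.4 mL = 23.82 mL total → factor 23.82/0.42 = 56.714
Step 3: 320 μL + 6.9 mL = 7220 μL total → factor 7220/320 = 22.562
Overall dilution factor = 2.8472 × 56.714 × 22.562 = 3643.4
Final = 4.00 μM / 3643.4 = 0.001098 μM = 1.10 nM

1.10 nM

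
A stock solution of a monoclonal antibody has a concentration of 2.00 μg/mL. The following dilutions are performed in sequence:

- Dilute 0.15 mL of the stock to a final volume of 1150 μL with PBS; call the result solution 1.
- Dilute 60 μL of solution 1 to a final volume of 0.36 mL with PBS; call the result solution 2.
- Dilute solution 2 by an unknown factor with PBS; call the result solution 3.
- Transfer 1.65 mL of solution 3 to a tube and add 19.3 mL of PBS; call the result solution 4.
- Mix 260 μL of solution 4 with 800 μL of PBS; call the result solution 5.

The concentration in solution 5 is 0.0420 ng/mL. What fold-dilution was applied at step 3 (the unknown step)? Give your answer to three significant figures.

Step 1: 0.15 mL brought to 1150 μL → factor 1.15/0.15 = 7.6667
Step 2: 60 μL brought to 0.36 mL → factor 360/60 = 6
Step 3: unknown factor x
Step 4: 1.65 mL + 19.3 mL = 20.95 mL total → factor 20.95/1.65 = 12.697
Step 5: 260 μL + 800 μL = 1060 μL total → factor 1060/260 = 4.0769
Product of known-step factors = 2381.2
Overall factor = 2.00 μg/mL / (0.0420 ng/mL) = 47619
x = 47619 / 2381.2 = 20.0

20.0-fold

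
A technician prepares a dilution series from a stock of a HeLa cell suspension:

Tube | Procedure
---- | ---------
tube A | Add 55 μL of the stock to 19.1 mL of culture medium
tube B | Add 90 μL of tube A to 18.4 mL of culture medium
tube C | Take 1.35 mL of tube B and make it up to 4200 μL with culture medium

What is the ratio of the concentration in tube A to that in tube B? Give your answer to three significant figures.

Step 1: 55 μL + 19.1 mL = 19155 μL total → factor 19155/55 = 348.27
Step 2: 90 μL + 18.4 mL = 18490 μL total → factor 18490/90 = 205.44
Dilution factor to tube A = 348.27; to tube B = 71551
[tube A]/[tube B] = (factor to tube B)/(factor to tube A) = 71551/348.27 = 205

205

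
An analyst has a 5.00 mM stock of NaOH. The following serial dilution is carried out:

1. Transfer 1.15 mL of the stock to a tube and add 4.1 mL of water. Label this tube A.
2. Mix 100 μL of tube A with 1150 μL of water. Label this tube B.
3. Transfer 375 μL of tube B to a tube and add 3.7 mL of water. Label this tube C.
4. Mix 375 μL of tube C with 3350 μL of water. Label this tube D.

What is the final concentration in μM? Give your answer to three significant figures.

0.812 μM

Step 1: 1.15 mL + 4.1 mL = 5.25 mL total → factor 5.25/1.15 = 4.5652
Step 2: 100 μL + 1150 μL = 1250 μL total → factor 1250/100 = 12.5
Step 3: 375 μL + 3.7 mL = 4075 μL total → factor 4075/375 = 10.867
Step 4: 375 μL + 3350 μL = 3725 μL total → factor 3725/375 = 9.9333
Overall dilution factor = 4.5652 × 12.5 × 10.867 × 9.9333 = 6159.7
Final = 5.00 mM / 6159.7 = 0.0008117 mM = 0.812 μM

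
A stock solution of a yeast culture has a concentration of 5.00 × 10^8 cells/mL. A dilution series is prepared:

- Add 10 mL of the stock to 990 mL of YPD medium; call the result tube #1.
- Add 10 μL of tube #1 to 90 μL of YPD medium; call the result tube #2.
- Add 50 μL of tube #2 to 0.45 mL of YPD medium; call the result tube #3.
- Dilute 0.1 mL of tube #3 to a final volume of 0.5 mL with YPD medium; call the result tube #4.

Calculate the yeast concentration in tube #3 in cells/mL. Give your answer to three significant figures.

Step 1: 10 mL + 990 mL = 1000 mL total → factor 1000/10 = 100
Step 2: 10 μL + 90 μL = 100 μL total → factor 100/10 = 10
Step 3: 50 μL + 0.45 mL = 500 μL total → factor 500/50 = 10
Dilution factor through tube #3 = 100 × 10 × 10 = 10000
[tube #3] = 5.00 × 10^8 cells/mL / 10000 = 5.00 × 10^4 cells/mL

5.00 × 10^4 cells/mL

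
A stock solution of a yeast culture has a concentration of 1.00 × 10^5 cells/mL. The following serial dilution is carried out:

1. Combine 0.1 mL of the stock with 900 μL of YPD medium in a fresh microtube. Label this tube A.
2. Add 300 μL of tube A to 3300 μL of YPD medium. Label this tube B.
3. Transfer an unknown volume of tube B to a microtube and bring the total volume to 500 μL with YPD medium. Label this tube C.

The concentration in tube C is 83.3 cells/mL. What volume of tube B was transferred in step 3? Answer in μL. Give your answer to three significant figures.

Step 1: 0.1 mL + 900 μL = 1 mL total → factor 1/0.1 = 10
Step 2: 300 μL + 3300 μL = 3600 μL total → factor 3600/300 = 12
Step 3: v brought to 500 μL → factor = 500 μL/v
Product of known-step factors = 120
Overall factor = 1.00 × 10^5 cells/mL / (83.3 cells/mL) = 1200.5
Step-3 factor = 1200.5 / 120 = 10.004
v = 500 μL / 10.004 = 50.0 μL

50.0 μL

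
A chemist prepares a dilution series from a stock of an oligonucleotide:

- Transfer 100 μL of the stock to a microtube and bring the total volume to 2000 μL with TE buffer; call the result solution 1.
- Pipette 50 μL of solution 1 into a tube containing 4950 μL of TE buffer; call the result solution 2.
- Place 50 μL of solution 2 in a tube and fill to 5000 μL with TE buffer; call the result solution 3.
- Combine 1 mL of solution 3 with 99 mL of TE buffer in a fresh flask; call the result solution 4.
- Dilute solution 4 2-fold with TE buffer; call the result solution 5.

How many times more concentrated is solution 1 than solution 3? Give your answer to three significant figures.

1.00 × 10^4

Step 1: 100 μL brought to 2000 μL → factor 2000/100 = 20
Step 2: 50 μL + 4950 μL = 5000 μL total → factor 5000/50 = 100
Step 3: 50 μL brought to 5000 μL → factor 5000/50 = 100
Dilution factor to solution 1 = 20; to solution 3 = 2 × 10^5
[solution 1]/[solution 3] = (factor to solution 3)/(factor to solution 1) = 2 × 10^5/20 = 1.00 × 10^4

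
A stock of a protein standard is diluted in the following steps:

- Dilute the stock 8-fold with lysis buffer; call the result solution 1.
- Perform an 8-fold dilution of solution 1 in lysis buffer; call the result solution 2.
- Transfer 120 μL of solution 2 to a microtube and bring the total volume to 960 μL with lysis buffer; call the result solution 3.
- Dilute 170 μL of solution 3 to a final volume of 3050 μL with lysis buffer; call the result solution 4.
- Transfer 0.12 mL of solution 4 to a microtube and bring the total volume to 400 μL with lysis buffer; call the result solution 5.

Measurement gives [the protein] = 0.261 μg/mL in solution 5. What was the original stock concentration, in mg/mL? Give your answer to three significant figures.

7.99 mg/mL

Step 1: 8-fold → factor 8
Step 2: 8-fold → factor 8
Step 3: 120 μL brought to 960 μL → factor 960/120 = 8
Step 4: 170 μL brought to 3050 μL → factor 3050/170 = 17.941
Step 5: 0.12 mL brought to 400 μL → factor 0.4/0.12 = 3.3333
Overall dilution factor = 8 × 8 × 8 × 17.941 × 3.3333 = 30620
Stock = 0.261 μg/mL × 30620 = 7992 μg/mL = 7.99 mg/mL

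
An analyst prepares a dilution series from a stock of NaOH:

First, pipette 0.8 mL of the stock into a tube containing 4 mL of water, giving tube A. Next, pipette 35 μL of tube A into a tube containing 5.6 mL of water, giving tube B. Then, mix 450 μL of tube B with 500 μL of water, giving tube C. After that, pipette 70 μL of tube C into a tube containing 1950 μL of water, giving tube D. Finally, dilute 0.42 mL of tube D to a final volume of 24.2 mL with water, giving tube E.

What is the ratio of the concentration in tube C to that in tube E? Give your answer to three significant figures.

1.66 × 10^3

Step 1: 0.8 mL + 4 mL = 4.8 mL total → factor 4.8/0.8 = 6
Step 2: 35 μL + 5.6 mL = 5635 μL total → factor 5635/35 = 161
Step 3: 450 μL + 500 μL = 950 μL total → factor 950/450 = 2.1111
Step 4: 70 μL + 1950 μL = 2020 μL total → factor 2020/70 = 28.857
Step 5: 0.42 mL brought to 24.2 mL → factor 24.2/0.42 = 57.619
Dilution factor to tube C = 2039.3; to tube E = 3.3908 × 10^6
[tube C]/[tube E] = (factor to tube E)/(factor to tube C) = 3.3908 × 10^6/2039.3 = 1.66 × 10^3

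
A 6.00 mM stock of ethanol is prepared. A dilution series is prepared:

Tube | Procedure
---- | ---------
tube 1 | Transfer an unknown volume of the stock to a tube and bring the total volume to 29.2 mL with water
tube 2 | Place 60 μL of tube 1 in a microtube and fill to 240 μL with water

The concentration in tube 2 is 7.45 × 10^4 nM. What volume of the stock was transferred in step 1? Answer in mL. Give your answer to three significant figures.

Step 1: v brought to 29.2 mL → factor = 29.2 mL/v
Step 2: 60 μL brought to 240 μL → factor 240/60 = 4
Product of known-step factors = 4
Overall factor = 6.00 mM / (7.45 × 10^4 nM) = 80.537
Step-1 factor = 80.537 / 4 = 20.134
v = 29.2 mL / 20.134 = 1.45 mL

1.45 mL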